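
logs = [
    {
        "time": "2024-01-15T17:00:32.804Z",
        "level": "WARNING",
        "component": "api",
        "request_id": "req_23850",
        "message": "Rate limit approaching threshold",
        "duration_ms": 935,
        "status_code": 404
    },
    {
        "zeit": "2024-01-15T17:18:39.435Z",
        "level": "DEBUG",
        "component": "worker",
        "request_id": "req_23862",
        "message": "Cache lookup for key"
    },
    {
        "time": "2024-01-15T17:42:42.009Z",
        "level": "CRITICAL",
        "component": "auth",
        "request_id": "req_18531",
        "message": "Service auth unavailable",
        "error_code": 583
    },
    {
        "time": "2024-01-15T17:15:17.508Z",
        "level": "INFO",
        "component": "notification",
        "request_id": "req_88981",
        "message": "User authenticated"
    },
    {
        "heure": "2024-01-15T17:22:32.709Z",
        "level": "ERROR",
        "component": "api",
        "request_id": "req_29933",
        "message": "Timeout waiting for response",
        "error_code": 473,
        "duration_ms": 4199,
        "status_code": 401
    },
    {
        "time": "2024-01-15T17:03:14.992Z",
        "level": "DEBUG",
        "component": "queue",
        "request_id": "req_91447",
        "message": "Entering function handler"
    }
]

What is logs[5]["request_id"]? "req_91447"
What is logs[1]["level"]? "DEBUG"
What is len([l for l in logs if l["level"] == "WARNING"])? 1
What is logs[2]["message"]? "Service auth unavailable"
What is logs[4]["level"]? "ERROR"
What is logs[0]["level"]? "WARNING"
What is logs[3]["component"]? "notification"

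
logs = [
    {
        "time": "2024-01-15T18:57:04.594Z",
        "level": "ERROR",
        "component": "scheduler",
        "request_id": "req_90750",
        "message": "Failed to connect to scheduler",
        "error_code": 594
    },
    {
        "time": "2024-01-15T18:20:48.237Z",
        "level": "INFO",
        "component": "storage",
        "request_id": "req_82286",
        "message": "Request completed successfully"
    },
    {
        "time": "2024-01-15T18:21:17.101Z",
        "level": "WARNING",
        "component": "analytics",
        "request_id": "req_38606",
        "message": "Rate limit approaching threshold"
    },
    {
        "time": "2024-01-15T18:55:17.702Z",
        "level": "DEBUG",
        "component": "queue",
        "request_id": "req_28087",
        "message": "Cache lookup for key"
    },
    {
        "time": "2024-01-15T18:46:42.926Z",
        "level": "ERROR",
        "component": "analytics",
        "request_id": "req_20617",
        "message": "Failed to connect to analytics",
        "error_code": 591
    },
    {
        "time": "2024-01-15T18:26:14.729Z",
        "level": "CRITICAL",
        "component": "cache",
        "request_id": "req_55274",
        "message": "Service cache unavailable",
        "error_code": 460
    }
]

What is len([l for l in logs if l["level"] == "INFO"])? 1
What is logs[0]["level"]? "ERROR"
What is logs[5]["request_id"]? "req_55274"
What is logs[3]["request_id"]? "req_28087"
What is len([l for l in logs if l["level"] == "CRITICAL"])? 1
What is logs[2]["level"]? "WARNING"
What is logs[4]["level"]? "ERROR"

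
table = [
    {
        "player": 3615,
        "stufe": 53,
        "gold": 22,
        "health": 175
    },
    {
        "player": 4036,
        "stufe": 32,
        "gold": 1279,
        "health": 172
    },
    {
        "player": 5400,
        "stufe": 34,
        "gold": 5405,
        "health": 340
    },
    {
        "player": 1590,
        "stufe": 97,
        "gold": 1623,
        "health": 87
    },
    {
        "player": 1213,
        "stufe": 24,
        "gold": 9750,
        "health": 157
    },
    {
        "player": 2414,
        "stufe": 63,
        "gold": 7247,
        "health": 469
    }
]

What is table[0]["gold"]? 22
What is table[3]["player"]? 1590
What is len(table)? 6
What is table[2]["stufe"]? 34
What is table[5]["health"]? 469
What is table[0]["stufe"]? 53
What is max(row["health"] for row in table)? 469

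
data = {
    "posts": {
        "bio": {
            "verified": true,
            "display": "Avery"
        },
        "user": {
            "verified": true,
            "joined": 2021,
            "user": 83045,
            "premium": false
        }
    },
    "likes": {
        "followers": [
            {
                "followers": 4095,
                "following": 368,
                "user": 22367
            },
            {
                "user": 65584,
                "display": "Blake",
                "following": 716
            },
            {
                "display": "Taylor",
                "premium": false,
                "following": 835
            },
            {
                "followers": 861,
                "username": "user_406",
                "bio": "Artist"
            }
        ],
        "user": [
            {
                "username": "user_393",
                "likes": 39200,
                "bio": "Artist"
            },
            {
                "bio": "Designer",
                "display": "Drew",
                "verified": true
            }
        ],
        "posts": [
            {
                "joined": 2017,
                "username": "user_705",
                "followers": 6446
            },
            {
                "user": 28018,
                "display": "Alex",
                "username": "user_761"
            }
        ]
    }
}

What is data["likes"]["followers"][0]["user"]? 22367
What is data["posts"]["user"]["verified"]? True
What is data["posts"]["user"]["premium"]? False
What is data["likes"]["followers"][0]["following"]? 368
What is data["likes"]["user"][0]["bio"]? "Artist"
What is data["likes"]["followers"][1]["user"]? 65584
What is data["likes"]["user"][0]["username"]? "user_393"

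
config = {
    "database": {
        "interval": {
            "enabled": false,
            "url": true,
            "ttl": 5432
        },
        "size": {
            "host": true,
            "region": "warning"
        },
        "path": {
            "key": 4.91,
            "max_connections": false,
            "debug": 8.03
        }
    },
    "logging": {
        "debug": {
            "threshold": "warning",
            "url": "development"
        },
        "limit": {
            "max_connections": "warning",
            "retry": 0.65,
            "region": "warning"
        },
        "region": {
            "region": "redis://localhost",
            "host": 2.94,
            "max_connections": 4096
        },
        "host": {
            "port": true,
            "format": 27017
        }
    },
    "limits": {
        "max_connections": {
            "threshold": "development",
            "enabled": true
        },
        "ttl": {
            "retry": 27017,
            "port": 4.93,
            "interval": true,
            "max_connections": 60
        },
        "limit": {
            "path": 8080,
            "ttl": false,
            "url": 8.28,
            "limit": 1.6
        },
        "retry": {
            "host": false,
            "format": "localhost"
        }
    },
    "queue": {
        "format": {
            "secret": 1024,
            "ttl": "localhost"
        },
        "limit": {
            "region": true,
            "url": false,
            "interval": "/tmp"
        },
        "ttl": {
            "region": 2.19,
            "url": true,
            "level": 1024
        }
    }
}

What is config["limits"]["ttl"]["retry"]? 27017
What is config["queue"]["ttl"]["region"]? 2.19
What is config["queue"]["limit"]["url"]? False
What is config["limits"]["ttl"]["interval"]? True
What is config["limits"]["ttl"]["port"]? 4.93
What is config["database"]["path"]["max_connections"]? False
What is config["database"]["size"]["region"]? "warning"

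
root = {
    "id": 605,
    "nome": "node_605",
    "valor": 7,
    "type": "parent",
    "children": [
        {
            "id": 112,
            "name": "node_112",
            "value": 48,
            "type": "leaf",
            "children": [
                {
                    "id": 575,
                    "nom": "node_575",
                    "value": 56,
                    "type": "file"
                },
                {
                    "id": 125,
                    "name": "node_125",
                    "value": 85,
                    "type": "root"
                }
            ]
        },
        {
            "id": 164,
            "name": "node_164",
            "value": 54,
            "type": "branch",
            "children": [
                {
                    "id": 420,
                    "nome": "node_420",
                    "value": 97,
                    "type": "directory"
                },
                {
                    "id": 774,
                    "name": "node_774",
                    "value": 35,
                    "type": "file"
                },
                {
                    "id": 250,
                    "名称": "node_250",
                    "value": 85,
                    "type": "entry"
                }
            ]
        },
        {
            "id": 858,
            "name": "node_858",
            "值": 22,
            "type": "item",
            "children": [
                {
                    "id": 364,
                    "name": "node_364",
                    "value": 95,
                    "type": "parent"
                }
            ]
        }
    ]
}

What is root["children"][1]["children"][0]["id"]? 420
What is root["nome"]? "node_605"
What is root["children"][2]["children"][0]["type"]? "parent"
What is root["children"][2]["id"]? 858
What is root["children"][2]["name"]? "node_858"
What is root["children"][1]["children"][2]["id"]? 250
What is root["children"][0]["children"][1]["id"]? 125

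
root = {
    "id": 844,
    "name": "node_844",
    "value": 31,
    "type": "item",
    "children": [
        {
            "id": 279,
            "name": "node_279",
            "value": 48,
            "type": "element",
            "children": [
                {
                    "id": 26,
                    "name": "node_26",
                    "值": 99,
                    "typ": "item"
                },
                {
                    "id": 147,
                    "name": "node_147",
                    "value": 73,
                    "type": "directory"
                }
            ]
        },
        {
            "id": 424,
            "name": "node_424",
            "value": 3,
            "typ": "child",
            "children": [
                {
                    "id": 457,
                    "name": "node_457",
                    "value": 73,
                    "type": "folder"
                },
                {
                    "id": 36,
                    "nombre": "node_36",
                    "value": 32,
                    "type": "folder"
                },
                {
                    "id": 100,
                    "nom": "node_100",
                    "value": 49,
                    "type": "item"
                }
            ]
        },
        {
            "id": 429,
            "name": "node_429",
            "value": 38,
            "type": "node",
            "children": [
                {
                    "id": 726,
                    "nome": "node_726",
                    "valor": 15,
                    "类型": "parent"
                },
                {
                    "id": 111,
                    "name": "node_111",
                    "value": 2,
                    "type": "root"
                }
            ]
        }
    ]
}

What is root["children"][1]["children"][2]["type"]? "item"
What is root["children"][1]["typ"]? "child"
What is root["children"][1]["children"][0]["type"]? "folder"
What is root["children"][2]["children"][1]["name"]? "node_111"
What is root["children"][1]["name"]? "node_424"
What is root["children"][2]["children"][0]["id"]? 726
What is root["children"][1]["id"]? 424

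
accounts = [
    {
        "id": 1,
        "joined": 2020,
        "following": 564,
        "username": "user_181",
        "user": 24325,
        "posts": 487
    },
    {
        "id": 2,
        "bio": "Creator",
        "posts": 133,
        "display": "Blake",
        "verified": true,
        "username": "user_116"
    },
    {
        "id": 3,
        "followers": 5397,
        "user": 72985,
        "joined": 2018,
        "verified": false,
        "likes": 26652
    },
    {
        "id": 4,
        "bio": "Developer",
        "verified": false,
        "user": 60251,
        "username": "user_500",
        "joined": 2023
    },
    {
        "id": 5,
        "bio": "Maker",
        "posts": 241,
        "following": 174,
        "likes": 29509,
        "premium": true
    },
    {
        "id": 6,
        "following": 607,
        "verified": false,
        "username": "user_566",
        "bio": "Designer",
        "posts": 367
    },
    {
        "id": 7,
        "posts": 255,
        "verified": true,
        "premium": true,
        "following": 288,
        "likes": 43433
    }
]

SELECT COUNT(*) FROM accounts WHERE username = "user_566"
1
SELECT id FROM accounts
[1, 2, 3, 4, 5, 6, 7]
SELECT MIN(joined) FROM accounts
2018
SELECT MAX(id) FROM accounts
7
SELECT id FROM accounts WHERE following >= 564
[1, 6]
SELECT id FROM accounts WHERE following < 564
[5, 7]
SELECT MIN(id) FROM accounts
1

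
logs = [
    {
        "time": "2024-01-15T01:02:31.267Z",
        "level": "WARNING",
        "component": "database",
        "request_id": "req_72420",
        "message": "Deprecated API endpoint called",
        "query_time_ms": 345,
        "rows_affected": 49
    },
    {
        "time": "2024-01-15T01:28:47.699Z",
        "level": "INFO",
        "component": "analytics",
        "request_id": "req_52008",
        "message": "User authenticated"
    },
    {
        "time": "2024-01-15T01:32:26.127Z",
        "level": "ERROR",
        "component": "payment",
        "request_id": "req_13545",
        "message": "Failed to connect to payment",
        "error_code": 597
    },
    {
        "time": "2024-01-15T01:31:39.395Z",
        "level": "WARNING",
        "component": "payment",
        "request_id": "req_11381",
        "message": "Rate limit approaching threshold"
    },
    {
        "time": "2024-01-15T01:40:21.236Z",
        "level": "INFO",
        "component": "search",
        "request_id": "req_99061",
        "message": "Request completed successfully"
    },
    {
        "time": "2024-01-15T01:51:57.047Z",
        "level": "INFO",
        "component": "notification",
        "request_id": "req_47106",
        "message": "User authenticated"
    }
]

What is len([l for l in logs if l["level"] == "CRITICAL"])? 0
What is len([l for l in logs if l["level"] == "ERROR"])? 1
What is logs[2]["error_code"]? 597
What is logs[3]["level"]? "WARNING"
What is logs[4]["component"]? "search"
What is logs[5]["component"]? "notification"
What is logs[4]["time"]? "2024-01-15T01:40:21.236Z"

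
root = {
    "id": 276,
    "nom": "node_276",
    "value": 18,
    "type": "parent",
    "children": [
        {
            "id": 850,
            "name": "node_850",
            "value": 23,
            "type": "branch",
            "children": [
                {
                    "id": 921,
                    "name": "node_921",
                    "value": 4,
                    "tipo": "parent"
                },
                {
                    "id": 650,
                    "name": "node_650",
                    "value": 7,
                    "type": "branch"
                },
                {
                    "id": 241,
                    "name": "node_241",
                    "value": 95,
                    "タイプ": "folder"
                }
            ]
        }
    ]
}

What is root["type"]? "parent"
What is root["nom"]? "node_276"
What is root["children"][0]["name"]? "node_850"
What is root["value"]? 18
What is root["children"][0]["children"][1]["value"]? 7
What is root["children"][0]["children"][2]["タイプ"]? "folder"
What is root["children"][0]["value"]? 23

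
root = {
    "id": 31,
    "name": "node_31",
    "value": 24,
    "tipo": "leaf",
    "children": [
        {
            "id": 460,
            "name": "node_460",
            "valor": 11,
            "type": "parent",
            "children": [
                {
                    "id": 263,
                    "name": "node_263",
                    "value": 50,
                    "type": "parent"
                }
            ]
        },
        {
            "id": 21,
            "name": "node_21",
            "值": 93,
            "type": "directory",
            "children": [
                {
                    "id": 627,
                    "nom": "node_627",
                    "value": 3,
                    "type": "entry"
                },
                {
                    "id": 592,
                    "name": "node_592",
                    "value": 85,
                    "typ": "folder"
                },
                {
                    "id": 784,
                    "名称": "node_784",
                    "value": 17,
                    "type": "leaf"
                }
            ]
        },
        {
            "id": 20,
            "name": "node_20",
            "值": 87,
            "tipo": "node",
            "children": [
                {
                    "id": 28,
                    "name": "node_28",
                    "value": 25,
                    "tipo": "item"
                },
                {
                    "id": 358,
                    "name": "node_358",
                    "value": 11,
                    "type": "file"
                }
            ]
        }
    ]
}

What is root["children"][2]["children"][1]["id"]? 358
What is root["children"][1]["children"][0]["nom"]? "node_627"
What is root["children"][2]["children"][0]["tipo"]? "item"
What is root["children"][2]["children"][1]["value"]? 11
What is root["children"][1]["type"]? "directory"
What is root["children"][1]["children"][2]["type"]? "leaf"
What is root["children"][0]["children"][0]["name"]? "node_263"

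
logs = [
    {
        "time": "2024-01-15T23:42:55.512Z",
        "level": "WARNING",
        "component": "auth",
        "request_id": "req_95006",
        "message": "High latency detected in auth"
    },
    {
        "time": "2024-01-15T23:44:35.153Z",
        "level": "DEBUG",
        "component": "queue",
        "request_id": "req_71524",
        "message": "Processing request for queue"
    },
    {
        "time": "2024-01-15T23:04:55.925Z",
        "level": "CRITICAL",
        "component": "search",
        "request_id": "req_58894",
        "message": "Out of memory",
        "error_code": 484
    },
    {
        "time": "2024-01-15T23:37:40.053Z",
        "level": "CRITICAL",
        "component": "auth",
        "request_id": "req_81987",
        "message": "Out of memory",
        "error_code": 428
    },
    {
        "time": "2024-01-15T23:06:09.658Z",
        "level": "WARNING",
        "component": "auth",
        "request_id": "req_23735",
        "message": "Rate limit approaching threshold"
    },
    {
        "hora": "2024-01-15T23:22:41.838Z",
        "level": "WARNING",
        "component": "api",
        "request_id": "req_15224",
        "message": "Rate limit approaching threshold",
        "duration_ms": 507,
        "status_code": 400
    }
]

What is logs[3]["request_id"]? "req_81987"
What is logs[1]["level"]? "DEBUG"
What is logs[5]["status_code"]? 400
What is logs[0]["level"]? "WARNING"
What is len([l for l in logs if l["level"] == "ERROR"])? 0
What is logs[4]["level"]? "WARNING"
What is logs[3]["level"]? "CRITICAL"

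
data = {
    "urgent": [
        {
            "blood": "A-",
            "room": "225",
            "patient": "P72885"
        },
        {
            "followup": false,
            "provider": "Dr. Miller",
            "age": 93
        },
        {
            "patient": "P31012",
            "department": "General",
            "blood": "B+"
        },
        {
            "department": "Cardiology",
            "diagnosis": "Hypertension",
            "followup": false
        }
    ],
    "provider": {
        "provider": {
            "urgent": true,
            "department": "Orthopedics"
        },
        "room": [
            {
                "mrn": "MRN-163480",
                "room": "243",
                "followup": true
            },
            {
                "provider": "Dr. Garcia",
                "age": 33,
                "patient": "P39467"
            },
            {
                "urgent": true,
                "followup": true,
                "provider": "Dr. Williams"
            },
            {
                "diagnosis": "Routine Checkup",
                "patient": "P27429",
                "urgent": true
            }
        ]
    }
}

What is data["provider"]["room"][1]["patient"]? "P39467"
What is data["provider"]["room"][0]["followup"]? True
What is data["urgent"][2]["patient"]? "P31012"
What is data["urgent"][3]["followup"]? False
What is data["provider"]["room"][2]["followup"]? True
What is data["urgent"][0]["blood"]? "A-"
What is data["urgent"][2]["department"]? "General"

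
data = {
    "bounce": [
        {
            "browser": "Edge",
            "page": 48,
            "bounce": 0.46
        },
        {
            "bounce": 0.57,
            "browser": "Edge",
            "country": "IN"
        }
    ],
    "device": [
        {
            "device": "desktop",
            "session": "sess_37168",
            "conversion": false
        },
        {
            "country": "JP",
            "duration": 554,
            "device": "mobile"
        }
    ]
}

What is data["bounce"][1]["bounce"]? 0.57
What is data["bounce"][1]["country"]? "IN"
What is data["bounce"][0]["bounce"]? 0.46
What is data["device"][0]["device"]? "desktop"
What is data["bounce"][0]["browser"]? "Edge"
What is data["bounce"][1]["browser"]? "Edge"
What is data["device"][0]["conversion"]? False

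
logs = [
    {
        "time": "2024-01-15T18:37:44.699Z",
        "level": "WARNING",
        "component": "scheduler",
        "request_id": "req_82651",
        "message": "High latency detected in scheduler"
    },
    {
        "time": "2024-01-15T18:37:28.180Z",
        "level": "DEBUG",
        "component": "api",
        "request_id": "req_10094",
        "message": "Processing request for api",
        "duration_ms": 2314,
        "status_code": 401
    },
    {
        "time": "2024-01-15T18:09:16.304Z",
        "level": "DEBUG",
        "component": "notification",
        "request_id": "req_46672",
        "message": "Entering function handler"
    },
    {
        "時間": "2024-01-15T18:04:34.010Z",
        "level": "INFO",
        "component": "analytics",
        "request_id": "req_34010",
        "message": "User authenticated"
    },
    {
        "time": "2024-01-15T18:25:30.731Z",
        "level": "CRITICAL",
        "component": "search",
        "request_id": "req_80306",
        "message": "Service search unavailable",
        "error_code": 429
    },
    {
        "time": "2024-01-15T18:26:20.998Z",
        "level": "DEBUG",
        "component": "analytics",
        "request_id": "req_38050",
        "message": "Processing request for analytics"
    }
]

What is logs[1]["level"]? "DEBUG"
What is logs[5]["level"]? "DEBUG"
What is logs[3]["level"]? "INFO"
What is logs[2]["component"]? "notification"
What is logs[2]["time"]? "2024-01-15T18:09:16.304Z"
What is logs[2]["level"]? "DEBUG"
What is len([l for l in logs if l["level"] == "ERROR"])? 0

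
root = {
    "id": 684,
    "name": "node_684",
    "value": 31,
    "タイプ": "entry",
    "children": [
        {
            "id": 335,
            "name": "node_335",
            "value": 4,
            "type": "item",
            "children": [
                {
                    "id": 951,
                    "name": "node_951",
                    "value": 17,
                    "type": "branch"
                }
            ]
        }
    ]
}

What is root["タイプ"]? "entry"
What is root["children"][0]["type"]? "item"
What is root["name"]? "node_684"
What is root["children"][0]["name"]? "node_335"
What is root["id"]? 684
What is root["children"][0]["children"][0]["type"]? "branch"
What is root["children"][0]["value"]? 4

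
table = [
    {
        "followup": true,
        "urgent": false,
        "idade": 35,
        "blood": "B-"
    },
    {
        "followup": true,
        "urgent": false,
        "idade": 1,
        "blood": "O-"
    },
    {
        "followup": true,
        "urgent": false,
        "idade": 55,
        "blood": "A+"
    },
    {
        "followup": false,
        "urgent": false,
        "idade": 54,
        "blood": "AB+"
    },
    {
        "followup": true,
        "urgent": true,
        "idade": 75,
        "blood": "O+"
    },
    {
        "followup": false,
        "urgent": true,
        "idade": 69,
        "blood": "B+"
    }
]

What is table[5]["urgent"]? True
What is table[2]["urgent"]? False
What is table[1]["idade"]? 1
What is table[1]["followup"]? True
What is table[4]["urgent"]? True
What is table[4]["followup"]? True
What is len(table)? 6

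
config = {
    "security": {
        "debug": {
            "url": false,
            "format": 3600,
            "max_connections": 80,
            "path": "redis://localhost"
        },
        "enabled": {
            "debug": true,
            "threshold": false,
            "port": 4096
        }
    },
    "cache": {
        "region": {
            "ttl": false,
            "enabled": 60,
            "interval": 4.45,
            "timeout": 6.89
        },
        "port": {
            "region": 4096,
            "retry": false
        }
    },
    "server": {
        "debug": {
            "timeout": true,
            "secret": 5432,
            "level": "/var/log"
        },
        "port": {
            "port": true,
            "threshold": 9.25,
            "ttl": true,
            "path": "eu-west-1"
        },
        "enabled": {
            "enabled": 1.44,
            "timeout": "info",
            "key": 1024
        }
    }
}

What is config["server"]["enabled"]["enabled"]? 1.44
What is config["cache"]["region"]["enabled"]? 60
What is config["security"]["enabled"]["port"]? 4096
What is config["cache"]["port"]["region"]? 4096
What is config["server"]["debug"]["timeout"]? True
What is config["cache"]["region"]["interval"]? 4.45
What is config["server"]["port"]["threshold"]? 9.25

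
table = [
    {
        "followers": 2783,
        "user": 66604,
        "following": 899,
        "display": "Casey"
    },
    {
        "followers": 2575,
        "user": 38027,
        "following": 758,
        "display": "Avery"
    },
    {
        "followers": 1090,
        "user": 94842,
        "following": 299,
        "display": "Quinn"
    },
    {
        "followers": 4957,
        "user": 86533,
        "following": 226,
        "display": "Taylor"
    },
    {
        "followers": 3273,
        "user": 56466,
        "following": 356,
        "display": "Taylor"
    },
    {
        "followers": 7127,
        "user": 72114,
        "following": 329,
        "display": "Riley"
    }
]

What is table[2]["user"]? 94842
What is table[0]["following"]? 899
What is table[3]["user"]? 86533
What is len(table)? 6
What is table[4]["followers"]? 3273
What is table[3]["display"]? "Taylor"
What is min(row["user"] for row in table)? 38027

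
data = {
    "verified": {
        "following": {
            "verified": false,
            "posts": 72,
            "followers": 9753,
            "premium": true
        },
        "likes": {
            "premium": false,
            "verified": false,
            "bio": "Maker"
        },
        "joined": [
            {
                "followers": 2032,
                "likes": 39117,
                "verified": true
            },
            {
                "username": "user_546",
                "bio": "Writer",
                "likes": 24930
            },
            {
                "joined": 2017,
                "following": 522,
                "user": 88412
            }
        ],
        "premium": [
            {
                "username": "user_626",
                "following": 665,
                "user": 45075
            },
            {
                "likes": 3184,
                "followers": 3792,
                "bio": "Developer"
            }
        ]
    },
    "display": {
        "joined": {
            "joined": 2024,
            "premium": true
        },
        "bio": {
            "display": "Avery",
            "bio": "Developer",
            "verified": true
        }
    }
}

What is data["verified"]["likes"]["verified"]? False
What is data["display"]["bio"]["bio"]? "Developer"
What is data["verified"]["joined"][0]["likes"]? 39117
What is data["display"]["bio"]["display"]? "Avery"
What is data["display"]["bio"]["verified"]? True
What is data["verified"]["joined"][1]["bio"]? "Writer"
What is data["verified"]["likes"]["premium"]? False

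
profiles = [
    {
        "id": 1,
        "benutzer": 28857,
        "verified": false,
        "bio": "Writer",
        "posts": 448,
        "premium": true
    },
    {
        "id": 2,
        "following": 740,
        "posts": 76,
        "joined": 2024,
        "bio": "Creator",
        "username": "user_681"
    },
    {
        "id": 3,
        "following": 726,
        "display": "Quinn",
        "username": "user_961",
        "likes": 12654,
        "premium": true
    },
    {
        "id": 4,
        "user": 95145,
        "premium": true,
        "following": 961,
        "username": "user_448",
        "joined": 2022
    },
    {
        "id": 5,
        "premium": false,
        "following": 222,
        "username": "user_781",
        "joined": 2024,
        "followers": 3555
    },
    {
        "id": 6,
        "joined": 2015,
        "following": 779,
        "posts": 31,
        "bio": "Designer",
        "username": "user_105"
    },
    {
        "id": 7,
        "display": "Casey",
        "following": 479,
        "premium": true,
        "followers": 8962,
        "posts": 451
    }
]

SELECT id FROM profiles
[1, 2, 3, 4, 5, 6, 7]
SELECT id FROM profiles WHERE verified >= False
[1]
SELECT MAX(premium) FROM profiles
True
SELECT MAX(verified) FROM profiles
False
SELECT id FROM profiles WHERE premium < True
[5]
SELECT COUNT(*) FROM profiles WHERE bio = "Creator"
1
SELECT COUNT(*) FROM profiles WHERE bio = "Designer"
1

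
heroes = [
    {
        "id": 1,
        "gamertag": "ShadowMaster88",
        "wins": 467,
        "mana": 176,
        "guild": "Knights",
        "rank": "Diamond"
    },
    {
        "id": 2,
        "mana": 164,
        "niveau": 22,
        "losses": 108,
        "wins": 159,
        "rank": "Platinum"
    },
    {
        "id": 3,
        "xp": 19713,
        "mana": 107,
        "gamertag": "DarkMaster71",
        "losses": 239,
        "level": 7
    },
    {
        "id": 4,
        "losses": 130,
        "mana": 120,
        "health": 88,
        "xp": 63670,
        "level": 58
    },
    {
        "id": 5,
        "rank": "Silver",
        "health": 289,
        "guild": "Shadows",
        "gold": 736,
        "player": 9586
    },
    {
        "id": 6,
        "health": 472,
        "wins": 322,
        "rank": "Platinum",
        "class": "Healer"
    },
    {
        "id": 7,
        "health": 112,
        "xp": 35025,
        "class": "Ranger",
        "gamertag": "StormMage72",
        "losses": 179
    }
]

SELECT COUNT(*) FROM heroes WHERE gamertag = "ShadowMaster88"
1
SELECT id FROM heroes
[1, 2, 3, 4, 5, 6, 7]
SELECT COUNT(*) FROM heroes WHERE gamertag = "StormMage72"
1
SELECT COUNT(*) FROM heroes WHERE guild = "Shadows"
1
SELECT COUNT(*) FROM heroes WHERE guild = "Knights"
1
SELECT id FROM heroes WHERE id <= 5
[1, 2, 3, 4, 5]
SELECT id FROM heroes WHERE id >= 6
[6, 7]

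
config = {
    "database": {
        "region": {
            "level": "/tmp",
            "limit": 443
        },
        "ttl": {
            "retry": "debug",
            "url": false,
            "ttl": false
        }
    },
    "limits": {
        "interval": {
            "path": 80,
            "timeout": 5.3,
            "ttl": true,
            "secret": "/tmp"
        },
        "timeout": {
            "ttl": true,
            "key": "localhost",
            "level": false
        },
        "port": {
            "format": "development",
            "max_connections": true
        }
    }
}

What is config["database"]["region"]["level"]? "/tmp"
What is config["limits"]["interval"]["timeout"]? 5.3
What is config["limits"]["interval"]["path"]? 80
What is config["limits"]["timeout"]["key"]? "localhost"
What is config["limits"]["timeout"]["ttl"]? True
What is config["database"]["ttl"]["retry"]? "debug"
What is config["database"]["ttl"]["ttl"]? False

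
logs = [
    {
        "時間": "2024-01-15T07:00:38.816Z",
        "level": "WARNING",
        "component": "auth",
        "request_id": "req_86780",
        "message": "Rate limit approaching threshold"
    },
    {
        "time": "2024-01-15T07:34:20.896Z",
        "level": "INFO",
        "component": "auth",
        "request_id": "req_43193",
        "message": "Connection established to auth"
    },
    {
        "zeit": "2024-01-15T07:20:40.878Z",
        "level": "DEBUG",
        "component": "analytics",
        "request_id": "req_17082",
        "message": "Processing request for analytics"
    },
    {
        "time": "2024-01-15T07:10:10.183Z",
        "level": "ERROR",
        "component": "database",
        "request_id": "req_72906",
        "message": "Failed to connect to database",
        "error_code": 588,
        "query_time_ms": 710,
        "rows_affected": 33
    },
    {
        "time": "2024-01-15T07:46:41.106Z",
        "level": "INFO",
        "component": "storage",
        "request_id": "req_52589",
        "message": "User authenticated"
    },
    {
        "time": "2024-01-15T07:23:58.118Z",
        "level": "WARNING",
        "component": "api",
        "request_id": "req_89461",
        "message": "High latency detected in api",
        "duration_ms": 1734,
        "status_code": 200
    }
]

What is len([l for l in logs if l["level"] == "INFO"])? 2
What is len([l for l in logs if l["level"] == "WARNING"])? 2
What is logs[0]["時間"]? "2024-01-15T07:00:38.816Z"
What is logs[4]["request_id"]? "req_52589"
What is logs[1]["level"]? "INFO"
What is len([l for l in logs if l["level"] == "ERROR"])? 1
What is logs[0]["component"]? "auth"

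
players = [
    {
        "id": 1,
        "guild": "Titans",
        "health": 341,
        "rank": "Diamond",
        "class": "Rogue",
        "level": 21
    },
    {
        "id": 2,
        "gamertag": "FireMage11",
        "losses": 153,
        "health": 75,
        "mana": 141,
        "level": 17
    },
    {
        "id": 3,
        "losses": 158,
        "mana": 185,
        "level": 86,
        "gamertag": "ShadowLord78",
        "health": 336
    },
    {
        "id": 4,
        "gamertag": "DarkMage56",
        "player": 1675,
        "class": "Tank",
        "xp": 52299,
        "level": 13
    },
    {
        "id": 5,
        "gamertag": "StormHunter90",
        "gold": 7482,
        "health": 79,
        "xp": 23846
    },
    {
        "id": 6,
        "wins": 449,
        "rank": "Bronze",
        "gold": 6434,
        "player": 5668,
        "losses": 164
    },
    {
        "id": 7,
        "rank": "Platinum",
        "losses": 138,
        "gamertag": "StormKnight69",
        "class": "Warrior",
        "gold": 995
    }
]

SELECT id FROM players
[1, 2, 3, 4, 5, 6, 7]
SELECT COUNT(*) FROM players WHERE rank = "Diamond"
1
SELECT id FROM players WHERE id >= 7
[7]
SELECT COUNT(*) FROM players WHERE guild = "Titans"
1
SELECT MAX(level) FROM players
86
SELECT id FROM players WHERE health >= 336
[1, 3]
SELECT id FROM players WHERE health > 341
[]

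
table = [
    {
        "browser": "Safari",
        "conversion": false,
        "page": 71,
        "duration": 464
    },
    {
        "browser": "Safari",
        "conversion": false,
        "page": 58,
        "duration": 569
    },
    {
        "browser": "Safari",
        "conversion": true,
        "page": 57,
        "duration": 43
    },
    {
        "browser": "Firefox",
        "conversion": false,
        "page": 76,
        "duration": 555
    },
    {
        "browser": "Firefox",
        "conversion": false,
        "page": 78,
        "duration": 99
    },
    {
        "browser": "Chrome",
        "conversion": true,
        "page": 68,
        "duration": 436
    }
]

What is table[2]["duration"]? 43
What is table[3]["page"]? 76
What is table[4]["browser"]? "Firefox"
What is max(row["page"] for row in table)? 78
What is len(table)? 6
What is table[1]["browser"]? "Safari"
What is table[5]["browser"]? "Chrome"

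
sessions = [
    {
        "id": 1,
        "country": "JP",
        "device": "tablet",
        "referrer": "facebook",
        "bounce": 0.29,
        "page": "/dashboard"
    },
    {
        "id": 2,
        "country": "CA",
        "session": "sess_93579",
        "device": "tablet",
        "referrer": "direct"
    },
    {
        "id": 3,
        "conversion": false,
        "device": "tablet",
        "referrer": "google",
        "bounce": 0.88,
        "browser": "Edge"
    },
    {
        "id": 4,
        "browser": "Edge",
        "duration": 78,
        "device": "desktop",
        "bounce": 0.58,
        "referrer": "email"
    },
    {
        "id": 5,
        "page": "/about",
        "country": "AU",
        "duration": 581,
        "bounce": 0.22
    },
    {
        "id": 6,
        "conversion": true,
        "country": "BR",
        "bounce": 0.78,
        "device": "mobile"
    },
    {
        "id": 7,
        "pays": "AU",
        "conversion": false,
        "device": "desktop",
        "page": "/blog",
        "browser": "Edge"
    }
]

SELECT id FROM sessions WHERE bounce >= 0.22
[1, 3, 4, 5, 6]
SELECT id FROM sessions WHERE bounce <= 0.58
[1, 4, 5]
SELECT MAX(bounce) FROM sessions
0.88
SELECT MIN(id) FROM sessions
1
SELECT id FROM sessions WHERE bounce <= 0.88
[1, 3, 4, 5, 6]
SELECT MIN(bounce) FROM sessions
0.22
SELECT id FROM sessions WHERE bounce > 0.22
[1, 3, 4, 6]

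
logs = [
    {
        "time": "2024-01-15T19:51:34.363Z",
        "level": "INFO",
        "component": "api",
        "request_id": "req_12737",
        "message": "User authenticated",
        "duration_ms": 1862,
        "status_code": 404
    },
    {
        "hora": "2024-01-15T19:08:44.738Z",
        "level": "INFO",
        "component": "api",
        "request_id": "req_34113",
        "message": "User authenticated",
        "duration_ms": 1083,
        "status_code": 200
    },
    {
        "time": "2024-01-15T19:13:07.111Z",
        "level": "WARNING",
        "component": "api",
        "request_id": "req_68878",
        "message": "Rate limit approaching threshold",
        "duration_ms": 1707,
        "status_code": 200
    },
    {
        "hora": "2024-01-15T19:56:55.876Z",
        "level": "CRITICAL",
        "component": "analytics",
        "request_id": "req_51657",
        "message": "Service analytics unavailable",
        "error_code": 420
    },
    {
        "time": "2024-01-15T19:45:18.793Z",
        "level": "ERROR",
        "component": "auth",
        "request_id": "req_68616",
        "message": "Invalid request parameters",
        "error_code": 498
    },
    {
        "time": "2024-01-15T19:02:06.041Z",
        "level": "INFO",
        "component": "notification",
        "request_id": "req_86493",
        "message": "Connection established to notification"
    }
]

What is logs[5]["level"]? "INFO"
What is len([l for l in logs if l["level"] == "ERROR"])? 1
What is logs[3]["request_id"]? "req_51657"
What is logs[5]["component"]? "notification"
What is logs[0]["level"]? "INFO"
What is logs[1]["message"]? "User authenticated"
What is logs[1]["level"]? "INFO"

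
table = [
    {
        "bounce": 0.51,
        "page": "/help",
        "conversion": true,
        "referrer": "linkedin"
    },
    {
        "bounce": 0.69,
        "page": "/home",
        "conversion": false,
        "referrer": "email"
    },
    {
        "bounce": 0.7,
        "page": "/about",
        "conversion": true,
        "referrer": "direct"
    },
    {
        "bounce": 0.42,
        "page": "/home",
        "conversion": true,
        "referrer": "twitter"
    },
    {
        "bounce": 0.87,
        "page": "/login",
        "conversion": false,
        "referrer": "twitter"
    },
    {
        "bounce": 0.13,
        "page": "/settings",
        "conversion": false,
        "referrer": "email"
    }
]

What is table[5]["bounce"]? 0.13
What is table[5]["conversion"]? False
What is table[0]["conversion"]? True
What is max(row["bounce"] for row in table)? 0.87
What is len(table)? 6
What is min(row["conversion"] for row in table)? False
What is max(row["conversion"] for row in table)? True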